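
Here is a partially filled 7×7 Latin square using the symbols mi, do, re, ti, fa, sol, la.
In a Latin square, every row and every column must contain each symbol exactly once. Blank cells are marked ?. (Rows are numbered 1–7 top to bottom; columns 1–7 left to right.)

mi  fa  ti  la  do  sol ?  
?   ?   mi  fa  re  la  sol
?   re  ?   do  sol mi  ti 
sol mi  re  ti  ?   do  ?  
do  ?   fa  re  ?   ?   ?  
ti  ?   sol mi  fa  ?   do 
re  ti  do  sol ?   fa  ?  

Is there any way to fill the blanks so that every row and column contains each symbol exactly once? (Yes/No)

Row 2, column 1: row 2 together with column 1 already contain {mi, do, re, ti, fa, sol, la} — every symbol — so nothing can go there. The grid has no valid completion.

No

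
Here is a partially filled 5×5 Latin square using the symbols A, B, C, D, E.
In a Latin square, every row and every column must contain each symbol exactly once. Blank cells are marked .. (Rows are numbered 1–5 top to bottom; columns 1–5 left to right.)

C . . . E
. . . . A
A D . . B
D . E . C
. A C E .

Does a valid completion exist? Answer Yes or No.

Row 3, column 3: row 3 together with column 3 already contain {A, B, C, D, E} — every symbol — so nothing can go there. The grid has no valid completion.

No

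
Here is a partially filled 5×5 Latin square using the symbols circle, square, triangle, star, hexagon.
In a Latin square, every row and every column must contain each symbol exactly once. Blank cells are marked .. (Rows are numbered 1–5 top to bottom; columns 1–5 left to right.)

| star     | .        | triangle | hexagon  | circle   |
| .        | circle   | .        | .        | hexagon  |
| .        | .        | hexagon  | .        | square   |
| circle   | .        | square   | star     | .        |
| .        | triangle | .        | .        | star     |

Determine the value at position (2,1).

Row 1, column 2: row 1 has {circle, triangle, star, hexagon} and column 2 has {circle, triangle}, leaving only square.
Row 2, column 3: row 2 has {circle, hexagon} and column 3 has {square, triangle, hexagon}, leaving only star.
Row 3, column 1: row 3 has {square, hexagon} and column 1 has {circle, star}, leaving only triangle.
Row 2 already has {circle, star, hexagon} and column 1 already has {circle, triangle, star}, so row 2, column 1 must be square.

square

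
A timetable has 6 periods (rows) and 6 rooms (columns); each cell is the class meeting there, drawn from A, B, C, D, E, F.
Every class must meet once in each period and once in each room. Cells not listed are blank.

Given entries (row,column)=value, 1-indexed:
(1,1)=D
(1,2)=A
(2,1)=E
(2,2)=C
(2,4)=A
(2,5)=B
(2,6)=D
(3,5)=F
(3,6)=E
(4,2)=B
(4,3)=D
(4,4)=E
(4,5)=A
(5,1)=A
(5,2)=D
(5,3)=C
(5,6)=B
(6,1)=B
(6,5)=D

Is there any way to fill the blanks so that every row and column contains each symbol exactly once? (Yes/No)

Period 3, room 2: period 3 together with room 2 already contain {A, B, C, D, E, F} — every symbol — so nothing can go there. The grid has no valid completion.

No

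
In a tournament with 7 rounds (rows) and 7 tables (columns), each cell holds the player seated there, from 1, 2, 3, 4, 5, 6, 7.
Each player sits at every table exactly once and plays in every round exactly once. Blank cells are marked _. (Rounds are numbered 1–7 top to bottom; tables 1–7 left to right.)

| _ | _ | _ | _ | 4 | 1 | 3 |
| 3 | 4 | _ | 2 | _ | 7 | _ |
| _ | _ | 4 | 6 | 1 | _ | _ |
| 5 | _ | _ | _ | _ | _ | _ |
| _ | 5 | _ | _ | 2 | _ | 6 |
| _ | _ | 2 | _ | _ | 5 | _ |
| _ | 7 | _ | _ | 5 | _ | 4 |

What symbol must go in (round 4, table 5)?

Round 2, table 5: round 2 has {2, 3, 4, 7} and table 5 has {1, 2, 4, 5}, leaving only 6.
Round 4, table 5 is narrowed to {3, 7}.
If it were 3, propagating the remaining blanks reaches a contradiction.
So round 4, table 5 must be 7.

7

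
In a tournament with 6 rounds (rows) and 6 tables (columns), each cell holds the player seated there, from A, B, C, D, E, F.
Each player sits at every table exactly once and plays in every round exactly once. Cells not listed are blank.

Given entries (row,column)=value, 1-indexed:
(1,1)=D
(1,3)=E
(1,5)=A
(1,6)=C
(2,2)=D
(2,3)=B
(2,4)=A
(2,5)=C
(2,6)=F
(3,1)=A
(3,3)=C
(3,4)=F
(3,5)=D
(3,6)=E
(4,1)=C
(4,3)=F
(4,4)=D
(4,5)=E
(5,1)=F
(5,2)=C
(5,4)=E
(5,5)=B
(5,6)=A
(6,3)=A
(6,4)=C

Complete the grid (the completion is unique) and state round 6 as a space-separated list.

Round 6, table 5: round 6 has {A, C} and table 5 has {A, B, C, D, E}, leaving only F.
Round 1, table 4: round 1 has {A, C, D, E} and table 4 has {A, C, D, E, F}, leaving only B.
Round 1, table 2: round 1 has {A, B, C, D, E} and table 2 has {C, D}, leaving only F.
Round 2, table 1: round 2 has {A, B, C, D, F} and table 1 has {A, C, D, F}, leaving only E.
Round 6, table 1: round 6 has {A, C, F} and table 1 has {A, C, D, E, F}, leaving only B.
Round 6, table 2: round 6 has {A, B, C, F} and table 2 has {C, D, F}, leaving only E.
Round 6, table 6: round 6 has {A, B, C, E, F} and table 6 has {A, C, E, F}, leaving only D.
So round 6 reads: B E A C F D.

B E A C F D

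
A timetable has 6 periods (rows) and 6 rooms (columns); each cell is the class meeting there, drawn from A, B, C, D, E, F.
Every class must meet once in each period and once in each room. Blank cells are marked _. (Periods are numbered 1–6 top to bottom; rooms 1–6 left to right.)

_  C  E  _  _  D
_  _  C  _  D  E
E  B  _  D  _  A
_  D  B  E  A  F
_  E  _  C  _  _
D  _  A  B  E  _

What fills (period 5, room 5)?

Period 3, room 3: period 3 has {A, B, D, E} and room 3 has {A, B, C, E}, leaving only F.
Period 3, room 5: period 3 has {A, B, D, E, F} and room 5 has {A, D, E}, leaving only C.
Period 4, room 1: period 4 has {A, B, D, E, F} and room 1 has {D, E}, leaving only C.
Period 5, room 3: period 5 has {C, E} and room 3 has {A, B, C, E, F}, leaving only D.
Period 5, room 6: period 5 has {C, D, E} and room 6 has {A, D, E, F}, leaving only B.
Period 5 already has {B, C, D, E} and room 5 already has {A, C, D, E}, so period 5, room 5 must be F.

F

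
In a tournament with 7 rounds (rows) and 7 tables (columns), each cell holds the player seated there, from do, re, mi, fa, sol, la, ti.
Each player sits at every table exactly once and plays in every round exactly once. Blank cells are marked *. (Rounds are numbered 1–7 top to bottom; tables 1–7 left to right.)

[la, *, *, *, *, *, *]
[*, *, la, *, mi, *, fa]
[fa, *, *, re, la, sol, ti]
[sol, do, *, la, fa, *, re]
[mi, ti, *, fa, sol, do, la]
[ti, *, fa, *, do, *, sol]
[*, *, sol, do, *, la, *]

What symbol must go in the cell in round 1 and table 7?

Round 3, table 2: round 3 has {re, fa, sol, la, ti} and table 2 has {do, ti}, leaving only mi.
Round 3, table 3: round 3 has {re, mi, fa, sol, la, ti} and table 3 has {fa, sol, la}, leaving only do.
Round 5, table 3: round 5 has {do, mi, fa, sol, la, ti} and table 3 has {do, fa, sol, la}, leaving only re.
Round 6, table 4: round 6 has {do, fa, sol, ti} and table 4 has {do, re, fa, la}, leaving only mi.
Round 6, table 6: round 6 has {do, mi, fa, sol, ti} and table 6 has {do, sol, la}, leaving only re.
Round 2, table 6: round 2 has {mi, fa, la} and table 6 has {do, re, sol, la}, leaving only ti.
Round 2, table 4: round 2 has {mi, fa, la, ti} and table 4 has {do, re, mi, fa, la}, leaving only sol.
Round 1, table 4: round 1 has {la} and table 4 has {do, re, mi, fa, sol, la}, leaving only ti.
Round 1, table 3: round 1 has {la, ti} and table 3 has {do, re, fa, sol, la}, leaving only mi.
Round 1 already has {mi, la, ti} and table 7 already has {re, fa, sol, la, ti}, so round 1, table 7 must be do.

do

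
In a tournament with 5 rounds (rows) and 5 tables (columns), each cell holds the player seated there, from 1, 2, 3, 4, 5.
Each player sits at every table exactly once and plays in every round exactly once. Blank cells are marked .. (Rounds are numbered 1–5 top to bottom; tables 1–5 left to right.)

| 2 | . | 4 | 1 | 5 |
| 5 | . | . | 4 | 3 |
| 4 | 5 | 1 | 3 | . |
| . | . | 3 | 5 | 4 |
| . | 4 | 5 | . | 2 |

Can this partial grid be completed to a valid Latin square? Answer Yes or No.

Round 3, table 5: round 3 together with table 5 already contain {1, 2, 3, 4, 5} — every symbol — so nothing can go there. The grid has no valid completion.

No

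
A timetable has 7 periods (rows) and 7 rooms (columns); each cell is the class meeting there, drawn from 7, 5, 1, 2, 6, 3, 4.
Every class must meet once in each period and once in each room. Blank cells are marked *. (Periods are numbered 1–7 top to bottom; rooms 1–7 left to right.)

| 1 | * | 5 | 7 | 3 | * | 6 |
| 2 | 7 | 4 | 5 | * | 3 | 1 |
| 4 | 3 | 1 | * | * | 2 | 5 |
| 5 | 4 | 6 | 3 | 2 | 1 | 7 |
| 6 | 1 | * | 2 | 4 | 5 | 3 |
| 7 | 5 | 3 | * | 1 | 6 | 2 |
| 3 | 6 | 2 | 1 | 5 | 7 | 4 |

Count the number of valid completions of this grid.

1

Period 1, room 2: eliminating its period and room leaves {2}.
Period 1, room 6: eliminating its period and room leaves {4}.
Period 2, room 5: eliminating its period and room leaves {6}.
Period 3, room 4: eliminating its period and room leaves {6}.
Period 3, room 5: eliminating its period and room leaves {7, 6}.
Period 5, room 3: eliminating its period and room leaves {7}.
Period 6, room 4: eliminating its period and room leaves {4}.
Only one assignment across all blanks avoids any period or room repeat, giving 1 completion.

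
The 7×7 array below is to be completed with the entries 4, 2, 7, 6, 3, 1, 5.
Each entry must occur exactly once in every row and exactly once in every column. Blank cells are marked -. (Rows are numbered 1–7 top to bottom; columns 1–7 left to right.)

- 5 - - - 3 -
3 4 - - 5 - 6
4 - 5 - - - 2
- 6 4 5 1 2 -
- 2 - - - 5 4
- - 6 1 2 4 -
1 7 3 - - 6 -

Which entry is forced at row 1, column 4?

Row 4, column 1: row 4 has {4, 2, 6, 1, 5} and column 1 has {4, 3, 1}, leaving only 7.
Row 4, column 7: row 4 has {4, 2, 7, 6, 1, 5} and column 7 has {4, 2, 6}, leaving only 3.
Row 5, column 1: row 5 has {4, 2, 5} and column 1 has {4, 7, 3, 1}, leaving only 6.
Row 1, column 1: row 1 has {3, 5} and column 1 has {4, 7, 6, 3, 1}, leaving only 2.
Row 6, column 1: row 6 has {4, 2, 6, 1} and column 1 has {4, 2, 7, 6, 3, 1}, leaving only 5.
Row 6, column 2: row 6 has {4, 2, 6, 1, 5} and column 2 has {4, 2, 7, 6, 5}, leaving only 3.
Row 3, column 2: row 3 has {4, 2, 5} and column 2 has {4, 2, 7, 6, 3, 5}, leaving only 1.
Row 3, column 6: row 3 has {4, 2, 1, 5} and column 6 has {4, 2, 6, 3, 5}, leaving only 7.
Row 2, column 6: row 2 has {4, 6, 3, 5} and column 6 has {4, 2, 7, 6, 3, 5}, leaving only 1.
Row 6, column 7: row 6 has {4, 2, 6, 3, 1, 5} and column 7 has {4, 2, 6, 3}, leaving only 7.
Row 1, column 7: row 1 has {2, 3, 5} and column 7 has {4, 2, 7, 6, 3}, leaving only 1.
Row 1, column 3: row 1 has {2, 3, 1, 5} and column 3 has {4, 6, 3, 5}, leaving only 7.
Row 2, column 3: row 2 has {4, 6, 3, 1, 5} and column 3 has {4, 7, 6, 3, 5}, leaving only 2.
Row 2, column 4: row 2 has {4, 2, 6, 3, 1, 5} and column 4 has {1, 5}, leaving only 7.
Row 5, column 3: row 5 has {4, 2, 6, 5} and column 3 has {4, 2, 7, 6, 3, 5}, leaving only 1.
Row 5, column 4: row 5 has {4, 2, 6, 1, 5} and column 4 has {7, 1, 5}, leaving only 3.
Row 3, column 4: row 3 has {4, 2, 7, 1, 5} and column 4 has {7, 3, 1, 5}, leaving only 6.
Row 1 already has {2, 7, 3, 1, 5} and column 4 already has {7, 6, 3, 1, 5}, so row 1, column 4 must be 4.

4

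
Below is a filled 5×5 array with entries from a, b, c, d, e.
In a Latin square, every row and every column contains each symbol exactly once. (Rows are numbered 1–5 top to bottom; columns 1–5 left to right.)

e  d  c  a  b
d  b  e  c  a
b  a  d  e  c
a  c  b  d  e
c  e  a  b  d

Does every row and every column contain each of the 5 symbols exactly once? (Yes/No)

Yes

Each row is a permutation of the 5 symbols, and so is each column.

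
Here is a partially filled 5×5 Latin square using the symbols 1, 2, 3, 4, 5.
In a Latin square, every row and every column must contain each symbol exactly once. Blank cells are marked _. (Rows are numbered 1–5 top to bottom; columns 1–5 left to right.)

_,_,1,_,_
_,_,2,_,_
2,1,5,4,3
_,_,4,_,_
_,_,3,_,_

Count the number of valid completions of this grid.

56

Row 1, column 1: eliminating its row and column leaves {3, 4, 5}.
Row 1, column 2: eliminating its row and column leaves {2, 3, 4, 5}.
Row 1, column 4: eliminating its row and column leaves {2, 3, 5}.
Row 1, column 5: eliminating its row and column leaves {2, 4, 5}.
Row 2, column 1: eliminating its row and column leaves {1, 3, 4, 5}.
Row 2, column 2: eliminating its row and column leaves {3, 4, 5}.
Row 2, column 4: eliminating its row and column leaves {1, 3, 5}.
Row 2, column 5: eliminating its row and column leaves {1, 4, 5}.
Row 4, column 1: eliminating its row and column leaves {1, 3, 5}.
Row 4, column 2: eliminating its row and column leaves {2, 3, 5}.
Row 4, column 4: eliminating its row and column leaves {1, 2, 3, 5}.
Row 4, column 5: eliminating its row and column leaves {1, 2, 5}.
Row 5, column 1: eliminating its row and column leaves {1, 4, 5}.
Row 5, column 2: eliminating its row and column leaves {2, 4, 5}.
Row 5, column 4: eliminating its row and column leaves {1, 2, 5}.
Row 5, column 5: eliminating its row and column leaves {1, 2, 4, 5}.
Enumerating the assignments across these blanks that avoid any row or column repeat gives 56 completions.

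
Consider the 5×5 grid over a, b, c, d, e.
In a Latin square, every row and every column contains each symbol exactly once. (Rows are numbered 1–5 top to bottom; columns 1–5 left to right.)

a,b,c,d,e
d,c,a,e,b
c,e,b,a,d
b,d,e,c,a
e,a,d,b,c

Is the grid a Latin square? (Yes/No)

Yes

Each row is a permutation of the 5 symbols, and so is each column.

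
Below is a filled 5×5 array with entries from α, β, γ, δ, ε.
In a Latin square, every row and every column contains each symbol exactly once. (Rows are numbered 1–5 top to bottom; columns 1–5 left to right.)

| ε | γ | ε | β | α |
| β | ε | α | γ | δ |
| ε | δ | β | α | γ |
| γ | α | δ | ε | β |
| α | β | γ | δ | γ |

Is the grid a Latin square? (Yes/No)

No

Row 5 contains γ twice (at columns 3 and 5); row 1 is also not a permutation.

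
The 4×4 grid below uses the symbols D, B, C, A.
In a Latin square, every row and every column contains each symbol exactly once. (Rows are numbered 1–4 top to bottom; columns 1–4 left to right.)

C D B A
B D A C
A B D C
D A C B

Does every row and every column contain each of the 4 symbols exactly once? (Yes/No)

Every row is a permutation, but column 4 contains C twice (at rows 2 and 3).

No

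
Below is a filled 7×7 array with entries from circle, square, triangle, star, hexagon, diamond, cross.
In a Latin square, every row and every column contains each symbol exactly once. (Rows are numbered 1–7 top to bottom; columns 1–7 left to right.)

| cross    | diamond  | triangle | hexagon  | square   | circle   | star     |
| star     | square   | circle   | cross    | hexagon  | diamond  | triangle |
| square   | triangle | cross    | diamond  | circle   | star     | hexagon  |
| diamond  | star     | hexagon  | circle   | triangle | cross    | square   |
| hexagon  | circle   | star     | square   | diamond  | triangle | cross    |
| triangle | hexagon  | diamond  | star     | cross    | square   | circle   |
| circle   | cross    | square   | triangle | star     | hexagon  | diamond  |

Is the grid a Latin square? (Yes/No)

Yes

Each row is a permutation of the 7 symbols, and so is each column.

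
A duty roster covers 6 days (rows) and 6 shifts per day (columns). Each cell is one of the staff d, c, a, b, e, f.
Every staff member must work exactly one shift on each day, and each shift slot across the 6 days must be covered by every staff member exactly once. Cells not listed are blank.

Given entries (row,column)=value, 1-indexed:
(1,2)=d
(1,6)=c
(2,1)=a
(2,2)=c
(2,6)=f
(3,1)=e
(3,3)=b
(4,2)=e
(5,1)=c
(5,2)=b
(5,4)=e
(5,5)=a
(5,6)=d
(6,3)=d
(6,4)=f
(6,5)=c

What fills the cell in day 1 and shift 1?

Day 2, shift 3: day 2 has {c, a, f} and shift 3 has {d, b}, leaving only e.
Day 3, shift 6: day 3 has {b, e} and shift 6 has {d, c, f}, leaving only a.
Day 3, shift 2: day 3 has {a, b, e} and shift 2 has {d, c, b, e}, leaving only f.
Day 3, shift 5: day 3 has {a, b, e, f} and shift 5 has {c, a}, leaving only d.
Day 2, shift 5: day 2 has {c, a, e, f} and shift 5 has {d, c, a}, leaving only b.
Day 2, shift 4: day 2 has {c, a, b, e, f} and shift 4 has {e, f}, leaving only d.
Day 3, shift 4: day 3 has {d, a, b, e, f} and shift 4 has {d, e, f}, leaving only c.
Day 4, shift 5: day 4 has {e} and shift 5 has {d, c, a, b}, leaving only f.
Day 1, shift 5: day 1 has {d, c} and shift 5 has {d, c, a, b, f}, leaving only e.
Day 4, shift 6: day 4 has {e, f} and shift 6 has {d, c, a, f}, leaving only b.
Day 4, shift 1: day 4 has {b, e, f} and shift 1 has {c, a, e}, leaving only d.
Day 4, shift 4: day 4 has {d, b, e, f} and shift 4 has {d, c, e, f}, leaving only a.
Day 1, shift 4: day 1 has {d, c, e} and shift 4 has {d, c, a, e, f}, leaving only b.
Day 1 already has {d, c, b, e} and shift 1 already has {d, c, a, e}, so day 1, shift 1 must be f.

f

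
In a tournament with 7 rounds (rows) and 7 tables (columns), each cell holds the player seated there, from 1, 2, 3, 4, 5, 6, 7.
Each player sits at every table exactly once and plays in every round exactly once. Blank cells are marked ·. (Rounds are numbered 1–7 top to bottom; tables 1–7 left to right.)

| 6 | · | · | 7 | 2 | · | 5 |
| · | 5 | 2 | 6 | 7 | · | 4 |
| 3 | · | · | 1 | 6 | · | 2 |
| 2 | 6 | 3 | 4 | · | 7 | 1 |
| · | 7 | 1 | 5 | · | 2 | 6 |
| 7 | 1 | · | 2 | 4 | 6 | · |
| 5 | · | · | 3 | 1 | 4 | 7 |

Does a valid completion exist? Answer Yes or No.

Yes

No round or table among the givens repeats a symbol, and propagating forced cells runs into no contradiction.
One valid completion exists (for instance, 6 3 4 7 2 1 5 / 1 5 2 6 7 3 4 / 3 4 7 1 6 5 2 / 2 6 3 4 5 7 1 / 4 7 1 5 3 2 6 / 7 1 5 2 4 6 3 / 5 2 6 3 1 4 7).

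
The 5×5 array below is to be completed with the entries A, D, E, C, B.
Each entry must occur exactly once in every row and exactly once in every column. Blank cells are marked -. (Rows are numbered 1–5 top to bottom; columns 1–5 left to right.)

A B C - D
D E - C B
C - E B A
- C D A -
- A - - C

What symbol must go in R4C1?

B

Row 1, column 4: row 1 has {A, D, C, B} and column 4 has {A, C, B}, leaving only E.
Row 2, column 3: row 2 has {D, E, C, B} and column 3 has {D, E, C}, leaving only A.
Row 3, column 2: row 3 has {A, E, C, B} and column 2 has {A, E, C, B}, leaving only D.
Row 4, column 5: row 4 has {A, D, C} and column 5 has {A, D, C, B}, leaving only E.
Row 4 already has {A, D, E, C} and column 1 already has {A, D, C}, so row 4, column 1 must be B.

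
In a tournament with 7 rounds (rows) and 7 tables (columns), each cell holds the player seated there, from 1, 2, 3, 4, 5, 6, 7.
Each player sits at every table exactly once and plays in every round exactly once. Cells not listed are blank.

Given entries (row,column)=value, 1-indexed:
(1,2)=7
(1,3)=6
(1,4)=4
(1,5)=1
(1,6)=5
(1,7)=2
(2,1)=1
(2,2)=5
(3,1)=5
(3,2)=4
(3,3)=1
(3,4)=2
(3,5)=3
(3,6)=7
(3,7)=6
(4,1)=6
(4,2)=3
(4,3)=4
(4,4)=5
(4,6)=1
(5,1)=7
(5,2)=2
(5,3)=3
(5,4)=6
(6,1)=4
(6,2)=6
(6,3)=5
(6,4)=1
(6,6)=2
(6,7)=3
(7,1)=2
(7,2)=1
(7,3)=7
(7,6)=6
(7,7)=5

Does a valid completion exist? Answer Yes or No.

No round or table among the givens repeats a symbol, and propagating forced cells runs into no contradiction.
One valid completion exists (for instance, 3 7 6 4 1 5 2 / 1 5 2 7 6 3 4 / 5 4 1 2 3 7 6 / 6 3 4 5 2 1 7 / 7 2 3 6 5 4 1 / 4 6 5 1 7 2 3 / 2 1 7 3 4 6 5).

Yes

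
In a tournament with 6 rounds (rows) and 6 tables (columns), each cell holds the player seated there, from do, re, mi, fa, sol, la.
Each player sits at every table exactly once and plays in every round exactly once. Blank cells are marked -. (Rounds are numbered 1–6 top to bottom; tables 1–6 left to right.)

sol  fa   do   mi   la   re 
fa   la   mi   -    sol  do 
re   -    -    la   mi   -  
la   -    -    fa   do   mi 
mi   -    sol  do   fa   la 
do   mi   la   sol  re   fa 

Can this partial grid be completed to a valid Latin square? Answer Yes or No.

No round or table among the givens repeats a symbol, and propagating forced cells runs into no contradiction.
One valid completion exists (for instance, sol fa do mi la re / fa la mi re sol do / re do fa la mi sol / la sol re fa do mi / mi re sol do fa la / do mi la sol re fa).

Yes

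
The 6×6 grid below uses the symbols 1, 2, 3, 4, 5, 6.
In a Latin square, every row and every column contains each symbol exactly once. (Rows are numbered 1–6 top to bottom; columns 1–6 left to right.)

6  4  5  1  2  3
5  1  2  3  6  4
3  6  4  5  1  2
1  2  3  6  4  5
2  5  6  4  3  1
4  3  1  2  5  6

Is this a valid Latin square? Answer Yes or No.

Yes

Each row is a permutation of the 6 symbols, and so is each column.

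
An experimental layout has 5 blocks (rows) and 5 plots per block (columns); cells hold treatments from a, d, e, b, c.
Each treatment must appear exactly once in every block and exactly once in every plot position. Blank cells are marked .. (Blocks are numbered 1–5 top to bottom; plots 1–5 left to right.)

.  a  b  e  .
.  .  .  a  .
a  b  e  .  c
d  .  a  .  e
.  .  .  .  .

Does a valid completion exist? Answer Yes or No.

Yes

No block or plot among the givens repeats a symbol, and propagating forced cells runs into no contradiction.
One valid completion exists (for instance, c a b e d / e d c a b / a b e d c / d c a b e / b e d c a).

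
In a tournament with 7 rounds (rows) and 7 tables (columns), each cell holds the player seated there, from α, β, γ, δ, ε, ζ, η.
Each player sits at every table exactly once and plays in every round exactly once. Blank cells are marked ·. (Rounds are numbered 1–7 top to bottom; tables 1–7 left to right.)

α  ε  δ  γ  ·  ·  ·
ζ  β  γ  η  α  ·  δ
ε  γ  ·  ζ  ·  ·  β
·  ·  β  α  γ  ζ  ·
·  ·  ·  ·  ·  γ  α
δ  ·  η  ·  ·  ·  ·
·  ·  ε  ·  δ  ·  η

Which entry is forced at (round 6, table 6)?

Round 1, table 7: round 1 has {α, γ, δ, ε} and table 7 has {α, β, δ, η}, leaving only ζ.
Round 2, table 6: round 2 has {α, β, γ, δ, ζ, η} and table 6 has {γ, ζ}, leaving only ε.
Round 3, table 3: round 3 has {β, γ, ε, ζ} and table 3 has {β, γ, δ, ε, η}, leaving only α.
Round 3, table 5: round 3 has {α, β, γ, ε, ζ} and table 5 has {α, γ, δ}, leaving only η.
Round 1, table 5: round 1 has {α, γ, δ, ε, ζ} and table 5 has {α, γ, δ, η}, leaving only β.
Round 1, table 6: round 1 has {α, β, γ, δ, ε, ζ} and table 6 has {γ, ε, ζ}, leaving only η.
Round 3, table 6: round 3 has {α, β, γ, ε, ζ, η} and table 6 has {γ, ε, ζ, η}, leaving only δ.
Round 4, table 1: round 4 has {α, β, γ, ζ} and table 1 has {α, δ, ε, ζ}, leaving only η.
Round 4, table 2: round 4 has {α, β, γ, ζ, η} and table 2 has {β, γ, ε}, leaving only δ.
Round 4, table 7: round 4 has {α, β, γ, δ, ζ, η} and table 7 has {α, β, δ, ζ, η}, leaving only ε.
Round 5, table 1: round 5 has {α, γ} and table 1 has {α, δ, ε, ζ, η}, leaving only β.
Round 5, table 3: round 5 has {α, β, γ} and table 3 has {α, β, γ, δ, ε, η}, leaving only ζ.
Round 5, table 2: round 5 has {α, β, γ, ζ} and table 2 has {β, γ, δ, ε}, leaving only η.
Round 5, table 5: round 5 has {α, β, γ, ζ, η} and table 5 has {α, β, γ, δ, η}, leaving only ε.
Round 5, table 4: round 5 has {α, β, γ, ε, ζ, η} and table 4 has {α, γ, ζ, η}, leaving only δ.
Round 6, table 5: round 6 has {δ, η} and table 5 has {α, β, γ, δ, ε, η}, leaving only ζ.
Round 6, table 2: round 6 has {δ, ζ, η} and table 2 has {β, γ, δ, ε, η}, leaving only α.
Round 6 already has {α, δ, ζ, η} and table 6 already has {γ, δ, ε, ζ, η}, so round 6, table 6 must be β.

β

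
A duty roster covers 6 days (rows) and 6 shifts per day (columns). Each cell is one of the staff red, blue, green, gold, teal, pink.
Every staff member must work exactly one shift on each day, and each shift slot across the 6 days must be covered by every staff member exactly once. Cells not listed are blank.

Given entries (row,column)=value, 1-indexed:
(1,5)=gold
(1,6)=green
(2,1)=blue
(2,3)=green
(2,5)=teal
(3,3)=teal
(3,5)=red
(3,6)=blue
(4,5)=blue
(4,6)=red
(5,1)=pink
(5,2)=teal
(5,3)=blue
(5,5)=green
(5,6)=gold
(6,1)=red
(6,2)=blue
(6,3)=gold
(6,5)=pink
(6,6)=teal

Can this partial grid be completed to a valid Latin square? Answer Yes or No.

Yes

No day or shift among the givens repeats a symbol, and propagating forced cells runs into no contradiction.
One valid completion exists (for instance, teal pink red blue gold green / blue red green gold teal pink / green gold teal pink red blue / gold green pink teal blue red / pink teal blue red green gold / red blue gold green pink teal).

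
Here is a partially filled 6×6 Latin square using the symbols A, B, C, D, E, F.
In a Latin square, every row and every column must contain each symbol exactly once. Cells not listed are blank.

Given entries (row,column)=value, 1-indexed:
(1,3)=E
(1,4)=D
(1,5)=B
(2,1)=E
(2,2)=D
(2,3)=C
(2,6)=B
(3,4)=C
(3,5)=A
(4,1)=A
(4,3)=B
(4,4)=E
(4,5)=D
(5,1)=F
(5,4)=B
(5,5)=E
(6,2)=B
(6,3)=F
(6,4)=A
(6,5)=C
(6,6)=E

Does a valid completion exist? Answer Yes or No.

Row 1, column 1: row 1 has {B, D, E} and column 1 has {A, E, F}, so it must be C.
Row 2, column 4: row 2 has {B, C, D, E} and column 4 has {A, B, C, D, E}, so it must be F.
Now row 2, column 5: row 2 together with column 5 already contain {A, B, C, D, E, F} — every symbol — so nothing can go there. The grid has no valid completion.

No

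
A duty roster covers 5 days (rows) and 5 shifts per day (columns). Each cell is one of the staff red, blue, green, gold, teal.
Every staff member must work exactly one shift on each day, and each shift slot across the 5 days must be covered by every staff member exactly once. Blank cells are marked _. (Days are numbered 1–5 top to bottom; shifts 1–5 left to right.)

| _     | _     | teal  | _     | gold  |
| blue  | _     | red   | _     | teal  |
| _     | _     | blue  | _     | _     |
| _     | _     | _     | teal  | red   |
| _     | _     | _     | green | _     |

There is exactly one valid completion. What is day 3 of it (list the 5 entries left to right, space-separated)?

Day 3, shift 5: day 3 has {blue} and shift 5 has {red, gold, teal}, leaving only green.
Day 2, shift 4: day 2 has {red, blue, teal} and shift 4 has {green, teal}, leaving only gold.
Day 3, shift 4: day 3 has {blue, green} and shift 4 has {green, gold, teal}, leaving only red.
Day 1, shift 4: day 1 has {gold, teal} and shift 4 has {red, green, gold, teal}, leaving only blue.
Day 2, shift 2: day 2 has {red, blue, gold, teal} and shift 2 has {}, leaving only green.
Day 1, shift 2: day 1 has {blue, gold, teal} and shift 2 has {green}, leaving only red.
Day 1, shift 1: day 1 has {red, blue, gold, teal} and shift 1 has {blue}, leaving only green.
Day 4, shift 1: day 4 has {red, teal} and shift 1 has {blue, green}, leaving only gold.
Day 3, shift 1: day 3 has {red, blue, green} and shift 1 has {blue, green, gold}, leaving only teal.
Day 3, shift 2: day 3 has {red, blue, green, teal} and shift 2 has {red, green}, leaving only gold.
So day 3 reads: teal gold blue red green.

teal gold blue red green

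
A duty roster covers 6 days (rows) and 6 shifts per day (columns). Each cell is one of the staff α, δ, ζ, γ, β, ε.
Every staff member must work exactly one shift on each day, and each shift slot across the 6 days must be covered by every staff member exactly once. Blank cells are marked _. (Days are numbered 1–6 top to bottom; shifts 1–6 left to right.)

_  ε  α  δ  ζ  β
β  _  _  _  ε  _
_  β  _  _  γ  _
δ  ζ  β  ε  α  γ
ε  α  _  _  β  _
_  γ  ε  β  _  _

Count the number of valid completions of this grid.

3

Day 1, shift 1: eliminating its day and shift leaves {γ}.
Day 2, shift 2: eliminating its day and shift leaves {δ}.
Day 2, shift 3: eliminating its day and shift leaves {δ, ζ, γ}.
Day 2, shift 4: eliminating its day and shift leaves {α, ζ, γ}.
Day 2, shift 6: eliminating its day and shift leaves {α, δ, ζ}.
Day 3, shift 1: eliminating its day and shift leaves {α, ζ}.
Day 3, shift 3: eliminating its day and shift leaves {δ, ζ}.
Day 3, shift 4: eliminating its day and shift leaves {α, ζ}.
Day 3, shift 6: eliminating its day and shift leaves {α, δ, ζ, ε}.
Day 5, shift 3: eliminating its day and shift leaves {δ, ζ, γ}.
Day 5, shift 4: eliminating its day and shift leaves {ζ, γ}.
Day 5, shift 6: eliminating its day and shift leaves {δ, ζ}.
Day 6, shift 1: eliminating its day and shift leaves {α, ζ}.
Day 6, shift 5: eliminating its day and shift leaves {δ}.
Day 6, shift 6: eliminating its day and shift leaves {α, δ, ζ}.
Enumerating the assignments across these blanks that avoid any day or shift repeat gives 3 completions.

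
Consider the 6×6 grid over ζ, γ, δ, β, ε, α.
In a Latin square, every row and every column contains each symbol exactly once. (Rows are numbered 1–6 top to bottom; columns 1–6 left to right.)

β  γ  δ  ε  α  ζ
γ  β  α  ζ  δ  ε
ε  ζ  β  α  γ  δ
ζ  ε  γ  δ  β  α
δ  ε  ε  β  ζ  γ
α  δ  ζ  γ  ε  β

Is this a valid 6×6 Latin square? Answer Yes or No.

Column 2 contains ε twice (at rows 4 and 5), so it is not a permutation.

No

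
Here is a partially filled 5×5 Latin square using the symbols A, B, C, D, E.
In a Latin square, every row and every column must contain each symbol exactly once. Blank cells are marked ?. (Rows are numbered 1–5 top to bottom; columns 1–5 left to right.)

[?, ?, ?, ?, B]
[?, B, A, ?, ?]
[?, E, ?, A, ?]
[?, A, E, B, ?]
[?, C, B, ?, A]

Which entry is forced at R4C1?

Row 1, column 2: row 1 has {B} and column 2 has {A, B, C, E}, leaving only D.
Row 1, column 3: row 1 has {B, D} and column 3 has {A, B, E}, leaving only C.
Row 1, column 4: row 1 has {B, C, D} and column 4 has {A, B}, leaving only E.
Row 1, column 1: row 1 has {B, C, D, E} and column 1 has {}, leaving only A.
Row 3, column 3: row 3 has {A, E} and column 3 has {A, B, C, E}, leaving only D.
Row 3, column 5: row 3 has {A, D, E} and column 5 has {A, B}, leaving only C.
Row 3, column 1: row 3 has {A, C, D, E} and column 1 has {A}, leaving only B.
Row 4, column 5: row 4 has {A, B, E} and column 5 has {A, B, C}, leaving only D.
Row 4 already has {A, B, D, E} and column 1 already has {A, B}, so row 4, column 1 must be C.

C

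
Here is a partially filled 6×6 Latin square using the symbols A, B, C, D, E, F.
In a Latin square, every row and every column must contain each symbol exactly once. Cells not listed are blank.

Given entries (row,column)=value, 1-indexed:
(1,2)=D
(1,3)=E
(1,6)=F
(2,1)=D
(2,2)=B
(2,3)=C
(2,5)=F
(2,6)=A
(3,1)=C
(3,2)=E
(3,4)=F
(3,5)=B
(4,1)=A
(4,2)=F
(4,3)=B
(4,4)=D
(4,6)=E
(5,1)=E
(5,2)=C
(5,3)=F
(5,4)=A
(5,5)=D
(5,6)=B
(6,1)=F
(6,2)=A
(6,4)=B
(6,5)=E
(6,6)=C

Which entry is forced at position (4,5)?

Row 4 already has {A, B, D, E, F} and column 5 already has {B, D, E, F}, so row 4, column 5 must be C.

C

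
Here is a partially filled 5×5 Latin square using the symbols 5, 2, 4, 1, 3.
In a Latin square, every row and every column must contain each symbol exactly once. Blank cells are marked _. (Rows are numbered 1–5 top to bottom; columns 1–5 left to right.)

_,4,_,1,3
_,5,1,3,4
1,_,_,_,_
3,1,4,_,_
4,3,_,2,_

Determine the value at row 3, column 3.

3

Row 2, column 1: row 2 has {5, 4, 1, 3} and column 1 has {4, 1, 3}, leaving only 2.
Row 1, column 1: row 1 has {4, 1, 3} and column 1 has {2, 4, 1, 3}, leaving only 5.
Row 1, column 3: row 1 has {5, 4, 1, 3} and column 3 has {4, 1}, leaving only 2.
Row 3, column 2: row 3 has {1} and column 2 has {5, 4, 1, 3}, leaving only 2.
Row 3, column 5: row 3 has {2, 1} and column 5 has {4, 3}, leaving only 5.
Row 3 already has {5, 2, 1} and column 3 already has {2, 4, 1}, so row 3, column 3 must be 3.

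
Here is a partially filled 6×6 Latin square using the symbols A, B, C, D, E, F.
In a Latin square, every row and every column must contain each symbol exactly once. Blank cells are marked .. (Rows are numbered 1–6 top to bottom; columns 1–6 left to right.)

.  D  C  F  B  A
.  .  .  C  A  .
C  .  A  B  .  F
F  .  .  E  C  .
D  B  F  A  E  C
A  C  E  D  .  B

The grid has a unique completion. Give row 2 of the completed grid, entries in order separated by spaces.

Row 1, column 1: row 1 has {A, B, C, D, F} and column 1 has {A, C, D, F}, leaving only E.
Row 2, column 1: row 2 has {A, C} and column 1 has {A, C, D, E, F}, leaving only B.
Row 2, column 3: row 2 has {A, B, C} and column 3 has {A, C, E, F}, leaving only D.
Row 2, column 6: row 2 has {A, B, C, D} and column 6 has {A, B, C, F}, leaving only E.
Row 2, column 2: row 2 has {A, B, C, D, E} and column 2 has {B, C, D}, leaving only F.
So row 2 reads: B F D C A E.

B F D C A E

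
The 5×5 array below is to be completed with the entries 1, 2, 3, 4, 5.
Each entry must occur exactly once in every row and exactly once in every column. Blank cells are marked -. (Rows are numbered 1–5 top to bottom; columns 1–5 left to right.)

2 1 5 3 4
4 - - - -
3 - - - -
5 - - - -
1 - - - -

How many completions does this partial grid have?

56

Row 2, column 2: eliminating its row and column leaves {2, 3, 5}.
Row 2, column 3: eliminating its row and column leaves {1, 2, 3}.
Row 2, column 4: eliminating its row and column leaves {1, 2, 5}.
Row 2, column 5: eliminating its row and column leaves {1, 2, 3, 5}.
Row 3, column 2: eliminating its row and column leaves {2, 4, 5}.
Row 3, column 3: eliminating its row and column leaves {1, 2, 4}.
Row 3, column 4: eliminating its row and column leaves {1, 2, 4, 5}.
Row 3, column 5: eliminating its row and column leaves {1, 2, 5}.
Row 4, column 2: eliminating its row and column leaves {2, 3, 4}.
Row 4, column 3: eliminating its row and column leaves {1, 2, 3, 4}.
Row 4, column 4: eliminating its row and column leaves {1, 2, 4}.
Row 4, column 5: eliminating its row and column leaves {1, 2, 3}.
Row 5, column 2: eliminating its row and column leaves {2, 3, 4, 5}.
Row 5, column 3: eliminating its row and column leaves {2, 3, 4}.
Row 5, column 4: eliminating its row and column leaves {2, 4, 5}.
Row 5, column 5: eliminating its row and column leaves {2, 3, 5}.
Enumerating the assignments across these blanks that avoid any row or column repeat gives 56 completions.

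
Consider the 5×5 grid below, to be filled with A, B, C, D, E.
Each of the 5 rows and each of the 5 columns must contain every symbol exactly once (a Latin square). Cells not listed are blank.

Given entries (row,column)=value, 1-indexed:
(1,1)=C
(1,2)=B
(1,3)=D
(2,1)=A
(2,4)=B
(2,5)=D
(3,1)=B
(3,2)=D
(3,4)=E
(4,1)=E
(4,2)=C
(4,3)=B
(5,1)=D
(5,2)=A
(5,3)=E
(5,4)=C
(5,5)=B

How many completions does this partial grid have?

1

Row 1, column 4: eliminating its row and column leaves {A}.
Row 1, column 5: eliminating its row and column leaves {A, E}.
Row 2, column 2: eliminating its row and column leaves {E}.
Row 2, column 3: eliminating its row and column leaves {C}.
Row 3, column 3: eliminating its row and column leaves {A, C}.
Row 3, column 5: eliminating its row and column leaves {A, C}.
Row 4, column 4: eliminating its row and column leaves {A, D}.
Row 4, column 5: eliminating its row and column leaves {A}.
Only one assignment across all blanks avoids any row or column repeat, giving 1 completion.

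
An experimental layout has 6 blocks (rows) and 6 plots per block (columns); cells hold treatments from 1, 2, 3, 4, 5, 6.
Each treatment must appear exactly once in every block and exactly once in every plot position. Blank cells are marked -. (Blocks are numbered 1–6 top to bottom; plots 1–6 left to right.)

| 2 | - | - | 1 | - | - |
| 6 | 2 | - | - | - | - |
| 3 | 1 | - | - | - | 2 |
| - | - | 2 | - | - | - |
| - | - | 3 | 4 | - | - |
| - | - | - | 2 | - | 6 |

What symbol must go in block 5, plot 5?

Block 5, plot 5 is narrowed to {1, 2, 5, 6}.
If it were 1, then block 5, plot 6 would be left with no valid symbol.
If it were 5, then block 5, plot 6 would be left with no valid symbol.
If it were 6, then block 5, plot 6 would be left with no valid symbol.
So block 5, plot 5 must be 2.

2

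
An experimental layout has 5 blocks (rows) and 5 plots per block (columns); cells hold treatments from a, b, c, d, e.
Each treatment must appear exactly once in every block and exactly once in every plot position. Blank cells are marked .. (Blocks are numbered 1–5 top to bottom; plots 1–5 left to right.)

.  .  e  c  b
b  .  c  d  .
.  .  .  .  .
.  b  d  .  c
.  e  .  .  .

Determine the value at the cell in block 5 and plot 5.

Block 2, plot 2: block 2 has {b, c, d} and plot 2 has {b, e}, leaving only a.
Block 1, plot 2: block 1 has {b, c, e} and plot 2 has {a, b, e}, leaving only d.
Block 1, plot 1: block 1 has {b, c, d, e} and plot 1 has {b}, leaving only a.
Block 2, plot 5: block 2 has {a, b, c, d} and plot 5 has {b, c}, leaving only e.
Block 3, plot 2: block 3 has {} and plot 2 has {a, b, d, e}, leaving only c.
Block 4, plot 1: block 4 has {b, c, d} and plot 1 has {a, b}, leaving only e.
Block 3, plot 1: block 3 has {c} and plot 1 has {a, b, e}, leaving only d.
Block 3, plot 5: block 3 has {c, d} and plot 5 has {b, c, e}, leaving only a.
Block 5 already has {e} and plot 5 already has {a, b, c, e}, so block 5, plot 5 must be d.

d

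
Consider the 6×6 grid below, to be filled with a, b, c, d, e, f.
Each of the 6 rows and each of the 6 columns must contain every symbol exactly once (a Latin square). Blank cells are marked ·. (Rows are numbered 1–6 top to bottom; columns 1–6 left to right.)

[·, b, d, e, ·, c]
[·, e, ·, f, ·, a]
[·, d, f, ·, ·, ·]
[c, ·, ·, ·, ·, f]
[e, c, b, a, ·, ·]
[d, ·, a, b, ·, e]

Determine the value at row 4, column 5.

Row 2, column 1: row 2 has {a, e, f} and column 1 has {c, d, e}, leaving only b.
Row 2, column 3: row 2 has {a, b, e, f} and column 3 has {a, b, d, f}, leaving only c.
Row 2, column 5: row 2 has {a, b, c, e, f} and column 5 has {}, leaving only d.
Row 3, column 1: row 3 has {d, f} and column 1 has {b, c, d, e}, leaving only a.
Row 1, column 1: row 1 has {b, c, d, e} and column 1 has {a, b, c, d, e}, leaving only f.
Row 1, column 5: row 1 has {b, c, d, e, f} and column 5 has {d}, leaving only a.
Row 3, column 4: row 3 has {a, d, f} and column 4 has {a, b, e, f}, leaving only c.
Row 3, column 6: row 3 has {a, c, d, f} and column 6 has {a, c, e, f}, leaving only b.
Row 3, column 5: row 3 has {a, b, c, d, f} and column 5 has {a, d}, leaving only e.
Row 4 already has {c, f} and column 5 already has {a, d, e}, so row 4, column 5 must be b.

b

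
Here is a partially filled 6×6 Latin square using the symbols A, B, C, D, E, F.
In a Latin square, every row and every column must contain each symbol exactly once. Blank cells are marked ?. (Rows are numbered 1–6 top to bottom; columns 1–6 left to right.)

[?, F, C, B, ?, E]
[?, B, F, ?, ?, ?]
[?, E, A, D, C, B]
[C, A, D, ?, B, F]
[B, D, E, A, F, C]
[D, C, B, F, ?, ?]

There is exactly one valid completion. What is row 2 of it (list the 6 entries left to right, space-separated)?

E B F C A D

Row 1, column 1: row 1 has {B, C, E, F} and column 1 has {B, C, D}, leaving only A.
Row 2, column 1: row 2 has {B, F} and column 1 has {A, B, C, D}, leaving only E.
Row 2, column 4: row 2 has {B, E, F} and column 4 has {A, B, D, F}, leaving only C.
Row 1, column 5: row 1 has {A, B, C, E, F} and column 5 has {B, C, F}, leaving only D.
Row 2, column 5: row 2 has {B, C, E, F} and column 5 has {B, C, D, F}, leaving only A.
Row 2, column 6: row 2 has {A, B, C, E, F} and column 6 has {B, C, E, F}, leaving only D.
So row 2 reads: E B F C A D.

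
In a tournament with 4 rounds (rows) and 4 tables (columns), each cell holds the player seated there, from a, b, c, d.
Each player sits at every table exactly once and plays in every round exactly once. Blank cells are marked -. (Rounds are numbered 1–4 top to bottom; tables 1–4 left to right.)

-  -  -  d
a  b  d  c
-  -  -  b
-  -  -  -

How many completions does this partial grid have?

4

Round 1, table 1: eliminating its round and table leaves {b, c}.
Round 1, table 2: eliminating its round and table leaves {a, c}.
Round 1, table 3: eliminating its round and table leaves {a, b, c}.
Round 3, table 1: eliminating its round and table leaves {c, d}.
Round 3, table 2: eliminating its round and table leaves {a, c, d}.
Round 3, table 3: eliminating its round and table leaves {a, c}.
Round 4, table 1: eliminating its round and table leaves {b, c, d}.
Round 4, table 2: eliminating its round and table leaves {a, c, d}.
Round 4, table 3: eliminating its round and table leaves {a, b, c}.
Round 4, table 4: eliminating its round and table leaves {a}.
Enumerating the assignments across these blanks that avoid any round or table repeat gives 4 completions.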